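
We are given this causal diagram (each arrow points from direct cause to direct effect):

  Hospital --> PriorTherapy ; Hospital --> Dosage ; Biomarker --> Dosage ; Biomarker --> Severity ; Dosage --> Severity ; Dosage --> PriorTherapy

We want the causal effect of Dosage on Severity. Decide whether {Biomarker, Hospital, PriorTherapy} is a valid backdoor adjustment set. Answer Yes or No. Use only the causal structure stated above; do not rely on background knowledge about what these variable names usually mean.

No

Backdoor paths from Dosage to Severity (paths whose first edge points into Dosage):
  P1: Dosage <- Biomarker -> Severity
Condition 1 (no descendant of Dosage in the set): FAILS — PriorTherapy is a descendant of Dosage.
Condition 2 (every backdoor path blocked by {Biomarker, Hospital, PriorTherapy}):
  P1: blocked at fork node Biomarker ∈ conditioning set.
{Biomarker, Hospital, PriorTherapy} does not satisfy the backdoor criterion.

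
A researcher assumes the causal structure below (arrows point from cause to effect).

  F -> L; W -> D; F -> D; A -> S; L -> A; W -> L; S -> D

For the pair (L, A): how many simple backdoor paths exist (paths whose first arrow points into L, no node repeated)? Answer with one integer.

A backdoor path from L to A is any simple undirected path whose first edge points into L (i.e. leaves L via a parent).
Parents of L: {F, W}.
Enumerating:
  P1: L <- W -> D <- S <- A
  P2: L <- F -> D <- S <- A
That exhausts the simple backdoor paths. Count: 2.

2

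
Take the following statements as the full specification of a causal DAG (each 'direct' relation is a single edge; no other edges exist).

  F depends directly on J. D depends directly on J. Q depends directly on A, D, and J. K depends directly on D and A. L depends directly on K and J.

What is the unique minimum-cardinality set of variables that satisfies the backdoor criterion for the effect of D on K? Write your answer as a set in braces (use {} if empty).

Variables eligible for adjustment (non-descendants of D, excluding D and K): {A, F, J}.
Backdoor paths from D to K:
  P1: D <- J -> Q <- A -> K
  P2: D <- J -> L <- K
Each backdoor path contains an unconditioned collider, so every path is already blocked with the empty conditioning set:
  P1: blocked at collider Q (neither it nor any descendant is in the conditioning set).
  P2: blocked at collider L (neither it nor any descendant is in the conditioning set).
The empty set is therefore the unique smallest valid set.

{}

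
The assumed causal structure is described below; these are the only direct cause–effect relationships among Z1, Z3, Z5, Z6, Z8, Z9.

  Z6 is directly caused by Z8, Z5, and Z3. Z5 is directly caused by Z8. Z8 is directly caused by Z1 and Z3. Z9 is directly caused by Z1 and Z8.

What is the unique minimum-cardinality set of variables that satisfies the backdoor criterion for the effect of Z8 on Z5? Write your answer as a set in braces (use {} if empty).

Variables eligible for adjustment (non-descendants of Z8, excluding Z8 and Z5): {Z1, Z3}.
Backdoor paths from Z8 to Z5:
  P1: Z8 <- Z3 -> Z6 <- Z5
Each backdoor path contains an unconditioned collider, so every path is already blocked with the empty conditioning set:
  P1: blocked at collider Z6 (neither it nor any descendant is in the conditioning set).
The empty set is therefore the unique smallest valid set.

{}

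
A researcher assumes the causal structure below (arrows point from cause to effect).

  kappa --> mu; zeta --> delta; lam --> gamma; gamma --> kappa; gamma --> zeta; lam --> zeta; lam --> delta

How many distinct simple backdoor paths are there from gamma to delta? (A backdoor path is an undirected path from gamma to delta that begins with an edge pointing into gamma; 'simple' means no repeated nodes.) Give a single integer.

2

A backdoor path from gamma to delta is any simple undirected path whose first edge points into gamma (i.e. leaves gamma via a parent).
Parents of gamma: {lam}.
Enumerating:
  P1: gamma <- lam -> zeta -> delta
  P2: gamma <- lam -> delta
That exhausts the simple backdoor paths. Count: 2.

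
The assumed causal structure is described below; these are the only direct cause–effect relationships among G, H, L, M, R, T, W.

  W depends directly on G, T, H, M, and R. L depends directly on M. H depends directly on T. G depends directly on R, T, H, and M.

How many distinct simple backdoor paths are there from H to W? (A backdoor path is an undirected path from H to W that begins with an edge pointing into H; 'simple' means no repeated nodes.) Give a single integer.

A backdoor path from H to W is any simple undirected path whose first edge points into H (i.e. leaves H via a parent).
Parents of H: {T}.
Enumerating:
  P1: H <- T -> G <- M -> W
  P2: H <- T -> G <- R -> W
  P3: H <- T -> G -> W
  P4: H <- T -> W
That exhausts the simple backdoor paths. Count: 4.

4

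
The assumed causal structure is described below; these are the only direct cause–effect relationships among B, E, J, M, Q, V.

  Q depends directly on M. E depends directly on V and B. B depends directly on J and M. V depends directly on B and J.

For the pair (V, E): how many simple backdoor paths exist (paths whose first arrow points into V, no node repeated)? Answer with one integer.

2

A backdoor path from V to E is any simple undirected path whose first edge points into V (i.e. leaves V via a parent).
Parents of V: {B, J}.
Enumerating:
  P1: V <- J -> B -> E
  P2: V <- B -> E
That exhausts the simple backdoor paths. Count: 2.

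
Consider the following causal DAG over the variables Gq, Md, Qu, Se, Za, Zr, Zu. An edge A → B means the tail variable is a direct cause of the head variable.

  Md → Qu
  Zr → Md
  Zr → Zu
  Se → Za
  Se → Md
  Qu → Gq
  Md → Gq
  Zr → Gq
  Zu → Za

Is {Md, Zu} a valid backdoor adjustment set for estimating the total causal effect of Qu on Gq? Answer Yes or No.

Yes

Backdoor paths from Qu to Gq (paths whose first edge points into Qu):
  P1: Qu <- Md <- Zr -> Gq
  P2: Qu <- Md <- Se -> Za <- Zu <- Zr -> Gq
  P3: Qu <- Md -> Gq
Condition 1 (no descendant of Qu in the set): holds — descendants of Qu are {Gq}; none are in {Md, Zu}.
Condition 2 (every backdoor path blocked by {Md, Zu}):
  P1: blocked at chain node Md ∈ conditioning set.
  P2: blocked at chain node Md ∈ conditioning set.
  P3: blocked at fork node Md ∈ conditioning set.
{Md, Zu} satisfies the backdoor criterion.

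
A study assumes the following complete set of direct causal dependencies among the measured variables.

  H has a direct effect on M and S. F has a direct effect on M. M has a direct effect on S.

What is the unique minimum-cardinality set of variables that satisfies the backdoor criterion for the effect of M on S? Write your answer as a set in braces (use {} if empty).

{H}

Variables eligible for adjustment (non-descendants of M, excluding M and S): {F, H}.
Backdoor paths from M to S:
  P1: M <- H -> S
The empty set is not sufficient: P1 (M <- H -> S) has no collider blocking it and no conditioned non-collider, so it is open.
Try {H}:
  P1: blocked at fork node H ∈ conditioning set.
{H} contains no descendant of M and blocks every backdoor path.
No other singleton works — e.g. {F} leaves P1 open — so {H} is the unique smallest valid adjustment set.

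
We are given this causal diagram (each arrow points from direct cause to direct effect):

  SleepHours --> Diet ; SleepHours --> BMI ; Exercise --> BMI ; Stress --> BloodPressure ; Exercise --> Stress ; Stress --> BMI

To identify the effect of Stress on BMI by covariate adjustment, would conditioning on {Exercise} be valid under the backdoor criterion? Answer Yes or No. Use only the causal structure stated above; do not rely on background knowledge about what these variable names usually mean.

Yes

Backdoor paths from Stress to BMI (paths whose first edge points into Stress):
  P1: Stress <- Exercise -> BMI
Condition 1 (no descendant of Stress in the set): holds — descendants of Stress are {BMI, BloodPressure}; none are in {Exercise}.
Condition 2 (every backdoor path blocked by {Exercise}):
  P1: blocked at fork node Exercise ∈ conditioning set.
{Exercise} satisfies the backdoor criterion.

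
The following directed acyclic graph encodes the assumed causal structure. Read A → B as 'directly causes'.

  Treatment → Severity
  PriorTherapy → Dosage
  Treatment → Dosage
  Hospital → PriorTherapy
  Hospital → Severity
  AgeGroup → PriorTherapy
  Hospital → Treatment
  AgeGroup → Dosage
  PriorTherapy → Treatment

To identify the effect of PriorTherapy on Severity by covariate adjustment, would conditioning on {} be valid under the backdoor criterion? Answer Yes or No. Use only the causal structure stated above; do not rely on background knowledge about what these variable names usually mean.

No

Backdoor paths from PriorTherapy to Severity (paths whose first edge points into PriorTherapy):
  P1: PriorTherapy <- Hospital -> Treatment -> Severity
  P2: PriorTherapy <- Hospital -> Severity
  P3: PriorTherapy <- AgeGroup -> Dosage <- Treatment <- Hospital -> Severity
  P4: PriorTherapy <- AgeGroup -> Dosage <- Treatment -> Severity
Condition 1 (no descendant of PriorTherapy in the set): holds — descendants of PriorTherapy are {Dosage, Severity, Treatment}; none are in {}.
Condition 2 (every backdoor path blocked by {}):
  P1: open — no interior node is in the conditioning set.
  P2: open — no interior node is in the conditioning set.
  P3: blocked at collider Dosage (neither it nor any descendant is in the conditioning set).
  P4: blocked at collider Dosage (neither it nor any descendant is in the conditioning set).
{} does not satisfy the backdoor criterion.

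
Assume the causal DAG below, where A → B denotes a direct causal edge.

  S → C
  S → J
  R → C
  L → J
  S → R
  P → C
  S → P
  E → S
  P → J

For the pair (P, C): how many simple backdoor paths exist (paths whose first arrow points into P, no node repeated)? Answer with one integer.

2

A backdoor path from P to C is any simple undirected path whose first edge points into P (i.e. leaves P via a parent).
Parents of P: {S}.
Enumerating:
  P1: P <- S -> R -> C
  P2: P <- S -> C
That exhausts the simple backdoor paths. Count: 2.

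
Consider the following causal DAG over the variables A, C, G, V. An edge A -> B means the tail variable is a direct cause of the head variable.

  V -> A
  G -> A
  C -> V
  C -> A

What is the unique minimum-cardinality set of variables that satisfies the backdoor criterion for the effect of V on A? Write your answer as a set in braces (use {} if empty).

{C}

Variables eligible for adjustment (non-descendants of V, excluding V and A): {C, G}.
Backdoor paths from V to A:
  P1: V <- C -> A
The empty set is not sufficient: P1 (V <- C -> A) has no collider blocking it and no conditioned non-collider, so it is open.
Try {C}:
  P1: blocked at fork node C ∈ conditioning set.
{C} contains no descendant of V and blocks every backdoor path.
No other singleton works — e.g. {G} leaves P1 open — so {C} is the unique smallest valid adjustment set.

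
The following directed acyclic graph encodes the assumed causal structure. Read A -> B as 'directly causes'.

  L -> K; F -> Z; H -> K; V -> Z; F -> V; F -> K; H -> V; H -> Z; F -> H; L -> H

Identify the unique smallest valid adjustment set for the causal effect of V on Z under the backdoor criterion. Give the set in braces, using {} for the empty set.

{F, H}

Variables eligible for adjustment (non-descendants of V, excluding V and Z): {F, H, K, L}.
Backdoor paths from V to Z:
  P1: V <- F -> H -> Z
  P2: V <- F -> K <- L -> H -> Z
  P3: V <- F -> K <- H -> Z
  P4: V <- F -> Z
  P5: V <- H <- F -> Z
  P6: V <- H <- L -> K <- F -> Z
  P7: V <- H -> K <- F -> Z
  P8: V <- H -> Z
The empty set is not sufficient: P1 (V <- F -> H -> Z) has no collider blocking it and no conditioned non-collider, so it is open.
Try {F, H}:
  P1: blocked at fork node F ∈ conditioning set.
  P2: blocked at fork node F ∈ conditioning set.
  P3: blocked at fork node F ∈ conditioning set.
  P4: blocked at fork node F ∈ conditioning set.
  P5: blocked at chain node H ∈ conditioning set.
  P6: blocked at chain node H ∈ conditioning set.
  P7: blocked at fork node H ∈ conditioning set.
  P8: blocked at fork node H ∈ conditioning set.
{F, H} contains no descendant of V and blocks every backdoor path.
Every element of {F, H} is needed (dropping F leaves P4 open; dropping H leaves P8 open), so no proper subset is valid.
Among all size-2 subsets of the eligible variables, only {F, H} blocks every backdoor path, so it is the unique smallest valid adjustment set.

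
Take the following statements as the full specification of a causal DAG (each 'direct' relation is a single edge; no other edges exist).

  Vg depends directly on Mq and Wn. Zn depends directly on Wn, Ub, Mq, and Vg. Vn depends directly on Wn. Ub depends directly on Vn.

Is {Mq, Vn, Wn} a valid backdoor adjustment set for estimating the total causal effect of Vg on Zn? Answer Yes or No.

Backdoor paths from Vg to Zn (paths whose first edge points into Vg):
  P1: Vg <- Wn -> Vn -> Ub -> Zn
  P2: Vg <- Wn -> Zn
  P3: Vg <- Mq -> Zn
Condition 1 (no descendant of Vg in the set): holds — descendants of Vg are {Zn}; none are in {Mq, Vn, Wn}.
Condition 2 (every backdoor path blocked by {Mq, Vn, Wn}):
  P1: blocked at fork node Wn ∈ conditioning set.
  P2: blocked at fork node Wn ∈ conditioning set.
  P3: blocked at fork node Mq ∈ conditioning set.
{Mq, Vn, Wn} satisfies the backdoor criterion.

Yes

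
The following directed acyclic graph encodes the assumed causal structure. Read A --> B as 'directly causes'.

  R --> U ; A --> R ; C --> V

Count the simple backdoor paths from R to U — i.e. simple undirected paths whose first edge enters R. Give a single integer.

A backdoor path from R to U is any simple undirected path whose first edge points into R (i.e. leaves R via a parent).
Parents of R: {A}.
No simple path from any parent of R reaches U without revisiting R, so there are no backdoor paths.

0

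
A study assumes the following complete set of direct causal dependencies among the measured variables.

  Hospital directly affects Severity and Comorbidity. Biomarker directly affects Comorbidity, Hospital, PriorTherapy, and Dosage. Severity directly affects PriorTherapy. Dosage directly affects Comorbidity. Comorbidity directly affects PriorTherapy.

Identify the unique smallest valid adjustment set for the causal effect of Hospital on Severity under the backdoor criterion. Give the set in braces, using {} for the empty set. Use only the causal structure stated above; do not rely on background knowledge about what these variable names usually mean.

{}

Variables eligible for adjustment (non-descendants of Hospital, excluding Hospital and Severity): {Biomarker, Dosage}.
Backdoor paths from Hospital to Severity:
  P1: Hospital <- Biomarker -> Dosage -> Comorbidity -> PriorTherapy <- Severity
  P2: Hospital <- Biomarker -> Comorbidity -> PriorTherapy <- Severity
  P3: Hospital <- Biomarker -> PriorTherapy <- Severity
Each backdoor path contains an unconditioned collider, so every path is already blocked with the empty conditioning set:
  P1: blocked at collider PriorTherapy (neither it nor any descendant is in the conditioning set).
  P2: blocked at collider PriorTherapy (neither it nor any descendant is in the conditioning set).
  P3: blocked at collider PriorTherapy (neither it nor any descendant is in the conditioning set).
The empty set is therefore the unique smallest valid set.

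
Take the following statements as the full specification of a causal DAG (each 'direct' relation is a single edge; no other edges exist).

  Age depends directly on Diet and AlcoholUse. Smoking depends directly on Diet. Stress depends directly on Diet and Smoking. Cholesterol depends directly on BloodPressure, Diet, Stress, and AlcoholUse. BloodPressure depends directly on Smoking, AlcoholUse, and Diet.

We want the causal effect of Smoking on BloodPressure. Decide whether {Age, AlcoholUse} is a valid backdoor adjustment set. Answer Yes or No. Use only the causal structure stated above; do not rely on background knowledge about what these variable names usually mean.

Backdoor paths from Smoking to BloodPressure (paths whose first edge points into Smoking):
  P1: Smoking <- Diet -> Stress -> Cholesterol <- AlcoholUse -> BloodPressure
  P2: Smoking <- Diet -> Stress -> Cholesterol <- BloodPressure
  P3: Smoking <- Diet -> BloodPressure
  P4: Smoking <- Diet -> Age <- AlcoholUse -> BloodPressure
  P5: Smoking <- Diet -> Age <- AlcoholUse -> Cholesterol <- BloodPressure
  P6: Smoking <- Diet -> Cholesterol <- AlcoholUse -> BloodPressure
  P7: Smoking <- Diet -> Cholesterol <- BloodPressure
Condition 1 (no descendant of Smoking in the set): holds — descendants of Smoking are {BloodPressure, Cholesterol, Stress}; none are in {Age, AlcoholUse}.
Condition 2 (every backdoor path blocked by {Age, AlcoholUse}):
  P1: blocked at collider Cholesterol (neither it nor any descendant is in the conditioning set).
  P2: blocked at collider Cholesterol (neither it nor any descendant is in the conditioning set).
  P3: open — no interior node is in the conditioning set.
  P4: blocked at fork node AlcoholUse ∈ conditioning set.
  P5: blocked at fork node AlcoholUse ∈ conditioning set.
  P6: blocked at collider Cholesterol (neither it nor any descendant is in the conditioning set).
  P7: blocked at collider Cholesterol (neither it nor any descendant is in the conditioning set).
{Age, AlcoholUse} does not satisfy the backdoor criterion.

No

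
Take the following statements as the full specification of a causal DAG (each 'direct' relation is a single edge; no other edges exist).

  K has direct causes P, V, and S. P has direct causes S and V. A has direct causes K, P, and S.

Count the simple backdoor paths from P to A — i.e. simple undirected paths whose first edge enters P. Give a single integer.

4

A backdoor path from P to A is any simple undirected path whose first edge points into P (i.e. leaves P via a parent).
Parents of P: {S, V}.
Enumerating:
  P1: P <- S -> K -> A
  P2: P <- S -> A
  P3: P <- V -> K <- S -> A
  P4: P <- V -> K -> A
That exhausts the simple backdoor paths. Count: 4.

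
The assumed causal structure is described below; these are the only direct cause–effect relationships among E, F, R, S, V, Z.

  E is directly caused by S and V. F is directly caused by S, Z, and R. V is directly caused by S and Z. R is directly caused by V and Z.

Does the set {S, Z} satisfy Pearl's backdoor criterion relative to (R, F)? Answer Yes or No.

Yes

Backdoor paths from R to F (paths whose first edge points into R):
  P1: R <- Z -> V <- S -> F
  P2: R <- Z -> V -> E <- S -> F
  P3: R <- Z -> F
  P4: R <- V <- S -> F
  P5: R <- V <- Z -> F
  P6: R <- V -> E <- S -> F
Condition 1 (no descendant of R in the set): holds — descendants of R are {F}; none are in {S, Z}.
Condition 2 (every backdoor path blocked by {S, Z}):
  P1: blocked at fork node Z ∈ conditioning set.
  P2: blocked at fork node Z ∈ conditioning set.
  P3: blocked at fork node Z ∈ conditioning set.
  P4: blocked at fork node S ∈ conditioning set.
  P5: blocked at fork node Z ∈ conditioning set.
  P6: blocked at collider E (neither it nor any descendant is in the conditioning set).
{S, Z} satisfies the backdoor criterion.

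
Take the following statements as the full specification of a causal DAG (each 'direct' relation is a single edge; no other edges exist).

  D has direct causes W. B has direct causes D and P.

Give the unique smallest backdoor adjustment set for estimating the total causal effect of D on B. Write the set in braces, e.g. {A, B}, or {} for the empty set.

{}

Variables eligible for adjustment (non-descendants of D, excluding D and B): {P, W}.
Backdoor paths from D to B:
  (none)
With no backdoor paths the empty set already satisfies the criterion, and it is trivially minimal.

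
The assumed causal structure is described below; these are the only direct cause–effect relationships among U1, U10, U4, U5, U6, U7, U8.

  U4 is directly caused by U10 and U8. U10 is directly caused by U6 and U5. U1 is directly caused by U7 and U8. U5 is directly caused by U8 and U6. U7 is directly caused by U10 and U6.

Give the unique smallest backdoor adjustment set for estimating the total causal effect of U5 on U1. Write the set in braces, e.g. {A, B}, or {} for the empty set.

Variables eligible for adjustment (non-descendants of U5, excluding U5 and U1): {U6, U8}.
Backdoor paths from U5 to U1:
  P1: U5 <- U6 -> U10 -> U7 -> U1
  P2: U5 <- U6 -> U10 -> U4 <- U8 -> U1
  P3: U5 <- U6 -> U7 <- U10 -> U4 <- U8 -> U1
  P4: U5 <- U6 -> U7 -> U1
  P5: U5 <- U8 -> U4 <- U10 <- U6 -> U7 -> U1
  P6: U5 <- U8 -> U4 <- U10 -> U7 -> U1
  P7: U5 <- U8 -> U1
The empty set is not sufficient: P1 (U5 <- U6 -> U10 -> U7 -> U1) has no collider blocking it and no conditioned non-collider, so it is open.
Try {U6, U8}:
  P1: blocked at fork node U6 ∈ conditioning set.
  P2: blocked at fork node U6 ∈ conditioning set.
  P3: blocked at fork node U6 ∈ conditioning set.
  P4: blocked at fork node U6 ∈ conditioning set.
  P5: blocked at fork node U8 ∈ conditioning set.
  P6: blocked at fork node U8 ∈ conditioning set.
  P7: blocked at fork node U8 ∈ conditioning set.
{U6, U8} contains no descendant of U5 and blocks every backdoor path.
Every element of {U6, U8} is needed (dropping U6 leaves P1 open; dropping U8 leaves P7 open), so no proper subset is valid.
Among all size-2 subsets of the eligible variables, only {U6, U8} blocks every backdoor path, so it is the unique smallest valid adjustment set.

{U6, U8}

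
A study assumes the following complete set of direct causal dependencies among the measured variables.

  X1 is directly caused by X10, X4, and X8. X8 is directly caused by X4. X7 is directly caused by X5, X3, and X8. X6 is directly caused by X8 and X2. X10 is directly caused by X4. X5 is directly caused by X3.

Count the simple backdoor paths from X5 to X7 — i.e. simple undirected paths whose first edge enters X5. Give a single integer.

A backdoor path from X5 to X7 is any simple undirected path whose first edge points into X5 (i.e. leaves X5 via a parent).
Parents of X5: {X3}.
Enumerating:
  P1: X5 <- X3 -> X7
That exhausts the simple backdoor paths. Count: 1.

1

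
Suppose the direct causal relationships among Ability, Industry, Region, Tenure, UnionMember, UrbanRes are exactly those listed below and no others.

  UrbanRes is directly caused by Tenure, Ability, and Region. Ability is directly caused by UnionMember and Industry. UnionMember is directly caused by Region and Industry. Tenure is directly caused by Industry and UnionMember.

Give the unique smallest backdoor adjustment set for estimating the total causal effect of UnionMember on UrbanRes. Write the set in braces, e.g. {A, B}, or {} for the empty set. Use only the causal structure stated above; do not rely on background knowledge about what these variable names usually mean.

{Industry, Region}

Variables eligible for adjustment (non-descendants of UnionMember, excluding UnionMember and UrbanRes): {Industry, Region}.
Backdoor paths from UnionMember to UrbanRes:
  P1: UnionMember <- Industry -> Tenure -> UrbanRes
  P2: UnionMember <- Industry -> Ability -> UrbanRes
  P3: UnionMember <- Region -> UrbanRes
The empty set is not sufficient: P1 (UnionMember <- Industry -> Tenure -> UrbanRes) has no collider blocking it and no conditioned non-collider, so it is open.
Try {Industry, Region}:
  P1: blocked at fork node Industry ∈ conditioning set.
  P2: blocked at fork node Industry ∈ conditioning set.
  P3: blocked at fork node Region ∈ conditioning set.
{Industry, Region} contains no descendant of UnionMember and blocks every backdoor path.
Every element of {Industry, Region} is needed (dropping Industry leaves P1 open; dropping Region leaves P3 open), so no proper subset is valid.
Among all size-2 subsets of the eligible variables, only {Industry, Region} blocks every backdoor path, so it is the unique smallest valid adjustment set.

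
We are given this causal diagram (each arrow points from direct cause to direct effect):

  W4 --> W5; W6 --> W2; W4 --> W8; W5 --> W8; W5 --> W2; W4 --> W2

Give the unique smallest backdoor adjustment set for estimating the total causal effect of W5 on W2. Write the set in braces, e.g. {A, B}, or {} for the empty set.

{W4}

Variables eligible for adjustment (non-descendants of W5, excluding W5 and W2): {W4, W6}.
Backdoor paths from W5 to W2:
  P1: W5 <- W4 -> W2
The empty set is not sufficient: P1 (W5 <- W4 -> W2) has no collider blocking it and no conditioned non-collider, so it is open.
Try {W4}:
  P1: blocked at fork node W4 ∈ conditioning set.
{W4} contains no descendant of W5 and blocks every backdoor path.
No other singleton works — e.g. {W6} leaves P1 open — so {W4} is the unique smallest valid adjustment set.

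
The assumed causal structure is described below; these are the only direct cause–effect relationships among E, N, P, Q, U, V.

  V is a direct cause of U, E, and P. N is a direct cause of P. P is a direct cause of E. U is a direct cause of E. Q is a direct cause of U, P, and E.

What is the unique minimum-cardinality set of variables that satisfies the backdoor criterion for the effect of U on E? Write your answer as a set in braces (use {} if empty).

{Q, V}

Variables eligible for adjustment (non-descendants of U, excluding U and E): {N, P, Q, V}.
Backdoor paths from U to E:
  P1: U <- V -> P <- Q -> E
  P2: U <- V -> P -> E
  P3: U <- V -> E
  P4: U <- Q -> P <- V -> E
  P5: U <- Q -> P -> E
  P6: U <- Q -> E
The empty set is not sufficient: P2 (U <- V -> P -> E) has no collider blocking it and no conditioned non-collider, so it is open.
Try {Q, V}:
  P1: blocked at fork node V ∈ conditioning set.
  P2: blocked at fork node V ∈ conditioning set.
  P3: blocked at fork node V ∈ conditioning set.
  P4: blocked at fork node Q ∈ conditioning set.
  P5: blocked at fork node Q ∈ conditioning set.
  P6: blocked at fork node Q ∈ conditioning set.
{Q, V} contains no descendant of U and blocks every backdoor path.
Every element of {Q, V} is needed (dropping Q leaves P5 open; dropping V leaves P2 open), so no proper subset is valid.
Among all size-2 subsets of the eligible variables, only {Q, V} blocks every backdoor path, so it is the unique smallest valid adjustment set.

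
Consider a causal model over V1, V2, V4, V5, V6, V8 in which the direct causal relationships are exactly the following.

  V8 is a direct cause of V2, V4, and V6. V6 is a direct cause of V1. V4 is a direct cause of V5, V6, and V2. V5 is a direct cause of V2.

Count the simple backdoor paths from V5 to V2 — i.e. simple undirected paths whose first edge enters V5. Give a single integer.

3

A backdoor path from V5 to V2 is any simple undirected path whose first edge points into V5 (i.e. leaves V5 via a parent).
Parents of V5: {V4}.
Enumerating:
  P1: V5 <- V4 <- V8 -> V2
  P2: V5 <- V4 -> V6 <- V8 -> V2
  P3: V5 <- V4 -> V2
That exhausts the simple backdoor paths. Count: 3.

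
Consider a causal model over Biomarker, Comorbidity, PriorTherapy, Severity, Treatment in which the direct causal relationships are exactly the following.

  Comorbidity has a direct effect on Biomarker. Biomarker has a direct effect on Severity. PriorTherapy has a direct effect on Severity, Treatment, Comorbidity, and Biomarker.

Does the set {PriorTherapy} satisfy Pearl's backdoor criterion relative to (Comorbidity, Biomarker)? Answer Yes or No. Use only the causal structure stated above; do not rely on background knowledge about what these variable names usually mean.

Backdoor paths from Comorbidity to Biomarker (paths whose first edge points into Comorbidity):
  P1: Comorbidity <- PriorTherapy -> Biomarker
  P2: Comorbidity <- PriorTherapy -> Severity <- Biomarker
Condition 1 (no descendant of Comorbidity in the set): holds — descendants of Comorbidity are {Biomarker, Severity}; none are in {PriorTherapy}.
Condition 2 (every backdoor path blocked by {PriorTherapy}):
  P1: blocked at fork node PriorTherapy ∈ conditioning set.
  P2: blocked at fork node PriorTherapy ∈ conditioning set.
{PriorTherapy} satisfies the backdoor criterion.

Yes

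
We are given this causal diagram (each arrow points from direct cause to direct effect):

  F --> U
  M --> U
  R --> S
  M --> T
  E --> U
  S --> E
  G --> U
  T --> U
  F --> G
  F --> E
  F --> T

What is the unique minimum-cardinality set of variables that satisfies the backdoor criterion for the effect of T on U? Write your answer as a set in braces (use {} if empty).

{F, M}

Variables eligible for adjustment (non-descendants of T, excluding T and U): {E, F, G, M, R, S}.
Backdoor paths from T to U:
  P1: T <- F -> G -> U
  P2: T <- F -> E -> U
  P3: T <- F -> U
  P4: T <- M -> U
The empty set is not sufficient: P1 (T <- F -> G -> U) has no collider blocking it and no conditioned non-collider, so it is open.
Try {F, M}:
  P1: blocked at fork node F ∈ conditioning set.
  P2: blocked at fork node F ∈ conditioning set.
  P3: blocked at fork node F ∈ conditioning set.
  P4: blocked at fork node M ∈ conditioning set.
{F, M} contains no descendant of T and blocks every backdoor path.
Every element of {F, M} is needed (dropping F leaves P1 open; dropping M leaves P4 open), so no proper subset is valid.
Among all size-2 subsets of the eligible variables, only {F, M} blocks every backdoor path, so it is the unique smallest valid adjustment set.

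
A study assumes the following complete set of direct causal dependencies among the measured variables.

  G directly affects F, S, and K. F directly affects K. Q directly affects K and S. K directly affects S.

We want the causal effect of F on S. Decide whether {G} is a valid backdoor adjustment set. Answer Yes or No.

Backdoor paths from F to S (paths whose first edge points into F):
  P1: F <- G -> K <- Q -> S
  P2: F <- G -> K -> S
  P3: F <- G -> S
Condition 1 (no descendant of F in the set): holds — descendants of F are {K, S}; none are in {G}.
Condition 2 (every backdoor path blocked by {G}):
  P1: blocked at fork node G ∈ conditioning set.
  P2: blocked at fork node G ∈ conditioning set.
  P3: blocked at fork node G ∈ conditioning set.
{G} satisfies the backdoor criterion.

Yes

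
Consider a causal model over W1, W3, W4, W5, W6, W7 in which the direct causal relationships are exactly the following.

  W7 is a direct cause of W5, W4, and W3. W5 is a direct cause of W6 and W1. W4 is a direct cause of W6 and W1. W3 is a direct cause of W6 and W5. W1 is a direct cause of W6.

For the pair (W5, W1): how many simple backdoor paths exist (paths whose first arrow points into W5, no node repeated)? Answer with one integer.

A backdoor path from W5 to W1 is any simple undirected path whose first edge points into W5 (i.e. leaves W5 via a parent).
Parents of W5: {W3, W7}.
Enumerating:
  P1: W5 <- W7 -> W3 -> W6 <- W4 -> W1
  P2: W5 <- W7 -> W3 -> W6 <- W1
  P3: W5 <- W7 -> W4 -> W1
  P4: W5 <- W7 -> W4 -> W6 <- W1
  P5: W5 <- W3 <- W7 -> W4 -> W1
  P6: W5 <- W3 <- W7 -> W4 -> W6 <- W1
  P7: W5 <- W3 -> W6 <- W4 -> W1
  P8: W5 <- W3 -> W6 <- W1
That exhausts the simple backdoor paths. Count: 8.

8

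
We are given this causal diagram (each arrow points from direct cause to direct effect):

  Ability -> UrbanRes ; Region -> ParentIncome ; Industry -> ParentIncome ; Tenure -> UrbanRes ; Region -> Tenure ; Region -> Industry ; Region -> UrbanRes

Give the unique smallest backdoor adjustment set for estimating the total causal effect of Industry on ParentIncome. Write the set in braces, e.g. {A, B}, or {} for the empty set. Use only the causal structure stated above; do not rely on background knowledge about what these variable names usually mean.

{Region}

Variables eligible for adjustment (non-descendants of Industry, excluding Industry and ParentIncome): {Ability, Region, Tenure, UrbanRes}.
Backdoor paths from Industry to ParentIncome:
  P1: Industry <- Region -> ParentIncome
The empty set is not sufficient: P1 (Industry <- Region -> ParentIncome) has no collider blocking it and no conditioned non-collider, so it is open.
Try {Region}:
  P1: blocked at fork node Region ∈ conditioning set.
{Region} contains no descendant of Industry and blocks every backdoor path.
No other singleton works — e.g. {Ability} leaves P1 open — so {Region} is the unique smallest valid adjustment set.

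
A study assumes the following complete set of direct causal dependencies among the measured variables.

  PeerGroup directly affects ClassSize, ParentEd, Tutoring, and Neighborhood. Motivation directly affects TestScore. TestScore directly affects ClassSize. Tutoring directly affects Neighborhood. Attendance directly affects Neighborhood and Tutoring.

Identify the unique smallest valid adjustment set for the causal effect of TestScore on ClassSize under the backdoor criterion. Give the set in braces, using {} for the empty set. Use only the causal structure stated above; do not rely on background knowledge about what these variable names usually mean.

{}

Variables eligible for adjustment (non-descendants of TestScore, excluding TestScore and ClassSize): {Attendance, Motivation, Neighborhood, ParentEd, PeerGroup, Tutoring}.
Backdoor paths from TestScore to ClassSize:
  (none)
With no backdoor paths the empty set already satisfies the criterion, and it is trivially minimal.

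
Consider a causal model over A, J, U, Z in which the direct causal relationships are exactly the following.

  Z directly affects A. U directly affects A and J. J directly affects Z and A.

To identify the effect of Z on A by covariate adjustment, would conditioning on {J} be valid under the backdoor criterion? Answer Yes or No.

Yes

Backdoor paths from Z to A (paths whose first edge points into Z):
  P1: Z <- J <- U -> A
  P2: Z <- J -> A
Condition 1 (no descendant of Z in the set): holds — descendants of Z are {A}; none are in {J}.
Condition 2 (every backdoor path blocked by {J}):
  P1: blocked at chain node J ∈ conditioning set.
  P2: blocked at fork node J ∈ conditioning set.
{J} satisfies the backdoor criterion.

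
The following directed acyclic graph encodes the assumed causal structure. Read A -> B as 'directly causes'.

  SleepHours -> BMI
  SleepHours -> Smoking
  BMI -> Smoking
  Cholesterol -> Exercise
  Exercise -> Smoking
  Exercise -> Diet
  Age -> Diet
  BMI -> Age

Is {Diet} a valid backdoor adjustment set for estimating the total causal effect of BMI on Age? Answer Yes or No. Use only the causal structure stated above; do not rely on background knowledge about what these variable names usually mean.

Backdoor paths from BMI to Age (paths whose first edge points into BMI):
  P1: BMI <- SleepHours -> Smoking <- Exercise -> Diet <- Age
Condition 1 (no descendant of BMI in the set): FAILS — Diet is a descendant of BMI.
Condition 2 (every backdoor path blocked by {Diet}):
  P1: blocked at collider Smoking (neither it nor any descendant is in the conditioning set).
{Diet} does not satisfy the backdoor criterion.

No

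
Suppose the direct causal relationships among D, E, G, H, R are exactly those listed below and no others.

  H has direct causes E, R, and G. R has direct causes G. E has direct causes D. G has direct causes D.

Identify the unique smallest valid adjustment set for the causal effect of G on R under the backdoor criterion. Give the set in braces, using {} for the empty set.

Variables eligible for adjustment (non-descendants of G, excluding G and R): {D, E}.
Backdoor paths from G to R:
  P1: G <- D -> E -> H <- R
Each backdoor path contains an unconditioned collider, so every path is already blocked with the empty conditioning set:
  P1: blocked at collider H (neither it nor any descendant is in the conditioning set).
The empty set is therefore the unique smallest valid set.

{}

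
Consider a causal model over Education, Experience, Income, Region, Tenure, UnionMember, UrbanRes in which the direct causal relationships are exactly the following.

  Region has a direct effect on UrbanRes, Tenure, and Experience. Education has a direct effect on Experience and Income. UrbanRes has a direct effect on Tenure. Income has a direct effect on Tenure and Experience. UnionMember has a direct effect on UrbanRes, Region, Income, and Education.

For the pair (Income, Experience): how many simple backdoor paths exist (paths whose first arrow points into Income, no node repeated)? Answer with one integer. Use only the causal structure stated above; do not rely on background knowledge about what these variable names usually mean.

8

A backdoor path from Income to Experience is any simple undirected path whose first edge points into Income (i.e. leaves Income via a parent).
Parents of Income: {Education, UnionMember}.
Enumerating:
  P1: Income <- UnionMember -> Education -> Experience
  P2: Income <- UnionMember -> Region -> Experience
  P3: Income <- UnionMember -> UrbanRes <- Region -> Experience
  P4: Income <- UnionMember -> UrbanRes -> Tenure <- Region -> Experience
  P5: Income <- Education <- UnionMember -> Region -> Experience
  P6: Income <- Education <- UnionMember -> UrbanRes <- Region -> Experience
  P7: Income <- Education <- UnionMember -> UrbanRes -> Tenure <- Region -> Experience
  P8: Income <- Education -> Experience
That exhausts the simple backdoor paths. Count: 8.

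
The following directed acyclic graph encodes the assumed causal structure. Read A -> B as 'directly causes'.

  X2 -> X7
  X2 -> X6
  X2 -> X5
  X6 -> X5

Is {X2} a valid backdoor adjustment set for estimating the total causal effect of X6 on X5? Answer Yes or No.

Backdoor paths from X6 to X5 (paths whose first edge points into X6):
  P1: X6 <- X2 -> X5
Condition 1 (no descendant of X6 in the set): holds — descendants of X6 are {X5}; none are in {X2}.
Condition 2 (every backdoor path blocked by {X2}):
  P1: blocked at fork node X2 ∈ conditioning set.
{X2} satisfies the backdoor criterion.

Yes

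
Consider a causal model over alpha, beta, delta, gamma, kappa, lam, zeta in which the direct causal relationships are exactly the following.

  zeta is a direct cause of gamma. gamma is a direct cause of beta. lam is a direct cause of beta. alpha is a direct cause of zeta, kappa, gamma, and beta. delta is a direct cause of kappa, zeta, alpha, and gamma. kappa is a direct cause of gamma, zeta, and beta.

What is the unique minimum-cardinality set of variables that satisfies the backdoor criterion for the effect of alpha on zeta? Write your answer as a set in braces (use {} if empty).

{delta}

Variables eligible for adjustment (non-descendants of alpha, excluding alpha and zeta): {delta, lam}.
Backdoor paths from alpha to zeta:
  P1: alpha <- delta -> kappa -> zeta
  P2: alpha <- delta -> kappa -> gamma <- zeta
  P3: alpha <- delta -> kappa -> beta <- gamma <- zeta
  P4: alpha <- delta -> zeta
  P5: alpha <- delta -> gamma <- kappa -> zeta
  P6: alpha <- delta -> gamma <- zeta
  P7: alpha <- delta -> gamma -> beta <- kappa -> zeta
The empty set is not sufficient: P1 (alpha <- delta -> kappa -> zeta) has no collider blocking it and no conditioned non-collider, so it is open.
Try {delta}:
  P1: blocked at fork node delta ∈ conditioning set.
  P2: blocked at fork node delta ∈ conditioning set.
  P3: blocked at fork node delta ∈ conditioning set.
  P4: blocked at fork node delta ∈ conditioning set.
  P5: blocked at fork node delta ∈ conditioning set.
  P6: blocked at fork node delta ∈ conditioning set.
  P7: blocked at fork node delta ∈ conditioning set.
{delta} contains no descendant of alpha and blocks every backdoor path.
No other singleton works — e.g. {lam} leaves P1 open — so {delta} is the unique smallest valid adjustment set.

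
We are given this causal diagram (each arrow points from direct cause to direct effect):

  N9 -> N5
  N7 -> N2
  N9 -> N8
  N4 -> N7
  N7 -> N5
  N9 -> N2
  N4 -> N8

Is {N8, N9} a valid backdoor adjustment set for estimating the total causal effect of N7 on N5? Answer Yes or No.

Yes

Backdoor paths from N7 to N5 (paths whose first edge points into N7):
  P1: N7 <- N4 -> N8 <- N9 -> N5
Condition 1 (no descendant of N7 in the set): holds — descendants of N7 are {N2, N5}; none are in {N8, N9}.
Condition 2 (every backdoor path blocked by {N8, N9}):
  P1: blocked at fork node N9 ∈ conditioning set.
{N8, N9} satisfies the backdoor criterion.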